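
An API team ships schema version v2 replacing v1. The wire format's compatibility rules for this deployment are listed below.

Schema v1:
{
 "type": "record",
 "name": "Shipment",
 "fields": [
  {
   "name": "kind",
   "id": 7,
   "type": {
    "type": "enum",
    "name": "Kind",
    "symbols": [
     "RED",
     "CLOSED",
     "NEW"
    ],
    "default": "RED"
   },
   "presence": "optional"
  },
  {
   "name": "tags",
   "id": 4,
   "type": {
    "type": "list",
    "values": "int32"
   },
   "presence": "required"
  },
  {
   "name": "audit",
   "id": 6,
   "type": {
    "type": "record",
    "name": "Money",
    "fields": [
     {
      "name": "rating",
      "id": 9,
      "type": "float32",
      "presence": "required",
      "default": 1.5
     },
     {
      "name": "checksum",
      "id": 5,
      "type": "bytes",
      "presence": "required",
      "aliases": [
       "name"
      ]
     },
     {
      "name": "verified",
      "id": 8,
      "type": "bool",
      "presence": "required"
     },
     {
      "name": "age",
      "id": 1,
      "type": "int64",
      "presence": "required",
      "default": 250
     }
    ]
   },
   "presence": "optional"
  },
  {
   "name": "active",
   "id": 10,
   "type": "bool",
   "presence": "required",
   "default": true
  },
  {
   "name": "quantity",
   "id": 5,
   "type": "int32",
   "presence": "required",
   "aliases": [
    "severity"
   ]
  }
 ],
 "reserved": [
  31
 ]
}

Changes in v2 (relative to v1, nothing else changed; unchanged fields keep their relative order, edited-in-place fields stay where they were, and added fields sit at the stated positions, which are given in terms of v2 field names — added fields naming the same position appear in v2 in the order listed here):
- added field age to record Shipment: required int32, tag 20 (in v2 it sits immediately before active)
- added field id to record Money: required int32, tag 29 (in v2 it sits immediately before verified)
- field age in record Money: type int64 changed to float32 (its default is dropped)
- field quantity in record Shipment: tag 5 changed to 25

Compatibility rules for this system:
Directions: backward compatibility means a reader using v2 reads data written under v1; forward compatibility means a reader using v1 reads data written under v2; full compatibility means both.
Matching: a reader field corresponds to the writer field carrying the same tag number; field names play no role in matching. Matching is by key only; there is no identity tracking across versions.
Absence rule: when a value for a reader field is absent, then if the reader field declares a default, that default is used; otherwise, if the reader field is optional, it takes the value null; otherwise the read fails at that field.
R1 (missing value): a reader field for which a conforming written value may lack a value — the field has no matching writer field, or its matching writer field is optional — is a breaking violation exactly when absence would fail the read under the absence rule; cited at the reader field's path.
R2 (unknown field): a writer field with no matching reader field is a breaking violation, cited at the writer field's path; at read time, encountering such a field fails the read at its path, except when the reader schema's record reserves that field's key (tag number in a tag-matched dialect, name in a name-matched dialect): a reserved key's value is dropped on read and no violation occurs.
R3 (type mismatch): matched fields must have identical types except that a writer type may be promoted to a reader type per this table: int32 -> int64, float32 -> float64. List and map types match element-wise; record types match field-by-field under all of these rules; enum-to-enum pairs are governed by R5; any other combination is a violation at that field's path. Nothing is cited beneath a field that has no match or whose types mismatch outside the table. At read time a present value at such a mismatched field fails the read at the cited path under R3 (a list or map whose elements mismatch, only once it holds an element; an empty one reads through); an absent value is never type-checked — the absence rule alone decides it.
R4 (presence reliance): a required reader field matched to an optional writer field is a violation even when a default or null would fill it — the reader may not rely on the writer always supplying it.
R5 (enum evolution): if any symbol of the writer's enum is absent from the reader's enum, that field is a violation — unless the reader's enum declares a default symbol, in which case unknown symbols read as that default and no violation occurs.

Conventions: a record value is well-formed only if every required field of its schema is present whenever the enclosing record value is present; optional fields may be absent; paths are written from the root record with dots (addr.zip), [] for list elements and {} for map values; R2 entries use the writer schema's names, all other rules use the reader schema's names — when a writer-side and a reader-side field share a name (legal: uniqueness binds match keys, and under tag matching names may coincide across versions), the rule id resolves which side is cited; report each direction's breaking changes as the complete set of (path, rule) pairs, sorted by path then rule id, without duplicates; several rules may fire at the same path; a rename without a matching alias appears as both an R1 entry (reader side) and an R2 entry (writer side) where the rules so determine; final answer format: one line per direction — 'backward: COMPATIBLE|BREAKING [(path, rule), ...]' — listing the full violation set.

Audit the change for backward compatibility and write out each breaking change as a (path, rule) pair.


backward: BREAKING [(age, R1), (audit.age, R3), (audit.id, R1), (quantity, R1), (quantity, R2)]

the writer's type comes first in each Shipment pair
backward pass over Shipment, reader schema v2, writer schema v1:
  writer optional, Kind -> Kind: reader kind maps from writer kind
  writer required, list<int32> -> list<int32>: reader tags maps from writer tags
  writer optional, Money -> Money: reader audit maps from writer audit
  age: no writer-side match
  writer required, bool -> bool: reader active maps from writer active
  quantity: no writer-side match
  writer field quantity has no reader counterpart
  writer required, float32 -> float32: reader audit.rating maps from writer audit.rating
  writer required, bytes -> bytes: reader audit.checksum maps from writer audit.checksum
  audit.id: no writer-side match
  writer required, bool -> bool: reader audit.verified maps from writer audit.verified
  writer required, int64 -> float32: reader audit.age maps from writer audit.age
  violation R1 at age
  violation R3 at audit.age
  violation R1 at audit.id
  violation R1 at quantity
  violation R2 at quantity
  => backward verdict for Shipment: BREAKING, 5 violation(s)


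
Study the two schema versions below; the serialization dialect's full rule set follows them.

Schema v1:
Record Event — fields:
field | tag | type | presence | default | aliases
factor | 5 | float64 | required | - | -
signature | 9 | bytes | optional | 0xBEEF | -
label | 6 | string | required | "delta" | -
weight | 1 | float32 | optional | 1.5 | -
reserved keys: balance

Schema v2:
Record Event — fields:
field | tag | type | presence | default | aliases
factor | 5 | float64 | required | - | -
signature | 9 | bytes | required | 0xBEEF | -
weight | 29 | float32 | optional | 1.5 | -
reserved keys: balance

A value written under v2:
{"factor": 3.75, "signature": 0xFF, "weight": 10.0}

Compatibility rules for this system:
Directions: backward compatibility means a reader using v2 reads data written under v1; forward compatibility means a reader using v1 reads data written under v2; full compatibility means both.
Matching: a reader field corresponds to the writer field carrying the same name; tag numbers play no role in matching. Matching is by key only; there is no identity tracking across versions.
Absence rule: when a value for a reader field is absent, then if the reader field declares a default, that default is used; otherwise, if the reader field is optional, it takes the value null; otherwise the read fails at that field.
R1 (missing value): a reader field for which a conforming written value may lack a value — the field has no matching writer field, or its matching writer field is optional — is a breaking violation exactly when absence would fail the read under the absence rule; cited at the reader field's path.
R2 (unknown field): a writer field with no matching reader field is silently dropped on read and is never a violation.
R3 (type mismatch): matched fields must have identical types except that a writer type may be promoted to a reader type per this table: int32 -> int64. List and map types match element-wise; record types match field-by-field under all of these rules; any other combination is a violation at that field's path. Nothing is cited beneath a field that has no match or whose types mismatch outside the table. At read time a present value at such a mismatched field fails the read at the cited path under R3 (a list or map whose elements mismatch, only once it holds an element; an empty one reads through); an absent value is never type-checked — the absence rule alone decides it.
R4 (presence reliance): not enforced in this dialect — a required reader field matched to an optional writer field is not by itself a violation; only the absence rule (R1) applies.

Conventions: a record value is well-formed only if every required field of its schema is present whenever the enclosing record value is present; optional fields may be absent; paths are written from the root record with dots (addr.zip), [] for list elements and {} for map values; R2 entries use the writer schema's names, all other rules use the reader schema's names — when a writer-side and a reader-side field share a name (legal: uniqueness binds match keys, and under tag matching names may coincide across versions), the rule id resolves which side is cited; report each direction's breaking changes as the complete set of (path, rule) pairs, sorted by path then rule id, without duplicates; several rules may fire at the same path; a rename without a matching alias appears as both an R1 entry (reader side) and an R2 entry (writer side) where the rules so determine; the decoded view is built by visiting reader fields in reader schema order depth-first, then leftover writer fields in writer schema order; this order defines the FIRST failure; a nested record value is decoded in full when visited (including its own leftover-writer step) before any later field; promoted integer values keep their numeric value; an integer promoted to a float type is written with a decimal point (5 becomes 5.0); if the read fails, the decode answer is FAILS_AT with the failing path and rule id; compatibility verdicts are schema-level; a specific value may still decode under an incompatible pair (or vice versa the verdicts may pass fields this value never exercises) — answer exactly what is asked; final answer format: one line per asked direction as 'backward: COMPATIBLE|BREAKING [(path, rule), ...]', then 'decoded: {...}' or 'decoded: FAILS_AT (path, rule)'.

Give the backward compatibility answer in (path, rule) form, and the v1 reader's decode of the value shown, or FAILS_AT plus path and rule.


backward: COMPATIBLE []; decoded: {"factor": 3.75, "signature": 0xFF, "label": "delta", "weight": 10.0}

each type pair in Event: writer, then reader
backward on Event — v2 reading data written by v1:
  float64 -> float64, writer required: factor aligns to factor
  bytes -> bytes, writer optional: signature aligns to signature
  float32 -> float32, writer optional: weight aligns to weight
  writer label: unknown to reader
  nothing fires on Event: backward is COMPATIBLE
decode walk for Event under reader schema v1:
  factor := 3.75
  signature := 0xFF
  label := "delta" (absent -> default)
  weight := 10.0
  => decoded: {"factor": 3.75, "signature": 0xFF, "label": "delta", "weight": 10.0}
ruling out the remaining Event differences:
  removed field label from record Event -> inert for the asked Event verdict: nothing fires
  field weight in record Event: tag 1 changed to 29 -> inert for the asked Event verdict: nothing fires
  field signature in record Event: optional changed to required -> inert for the asked Event verdict: nothing fires


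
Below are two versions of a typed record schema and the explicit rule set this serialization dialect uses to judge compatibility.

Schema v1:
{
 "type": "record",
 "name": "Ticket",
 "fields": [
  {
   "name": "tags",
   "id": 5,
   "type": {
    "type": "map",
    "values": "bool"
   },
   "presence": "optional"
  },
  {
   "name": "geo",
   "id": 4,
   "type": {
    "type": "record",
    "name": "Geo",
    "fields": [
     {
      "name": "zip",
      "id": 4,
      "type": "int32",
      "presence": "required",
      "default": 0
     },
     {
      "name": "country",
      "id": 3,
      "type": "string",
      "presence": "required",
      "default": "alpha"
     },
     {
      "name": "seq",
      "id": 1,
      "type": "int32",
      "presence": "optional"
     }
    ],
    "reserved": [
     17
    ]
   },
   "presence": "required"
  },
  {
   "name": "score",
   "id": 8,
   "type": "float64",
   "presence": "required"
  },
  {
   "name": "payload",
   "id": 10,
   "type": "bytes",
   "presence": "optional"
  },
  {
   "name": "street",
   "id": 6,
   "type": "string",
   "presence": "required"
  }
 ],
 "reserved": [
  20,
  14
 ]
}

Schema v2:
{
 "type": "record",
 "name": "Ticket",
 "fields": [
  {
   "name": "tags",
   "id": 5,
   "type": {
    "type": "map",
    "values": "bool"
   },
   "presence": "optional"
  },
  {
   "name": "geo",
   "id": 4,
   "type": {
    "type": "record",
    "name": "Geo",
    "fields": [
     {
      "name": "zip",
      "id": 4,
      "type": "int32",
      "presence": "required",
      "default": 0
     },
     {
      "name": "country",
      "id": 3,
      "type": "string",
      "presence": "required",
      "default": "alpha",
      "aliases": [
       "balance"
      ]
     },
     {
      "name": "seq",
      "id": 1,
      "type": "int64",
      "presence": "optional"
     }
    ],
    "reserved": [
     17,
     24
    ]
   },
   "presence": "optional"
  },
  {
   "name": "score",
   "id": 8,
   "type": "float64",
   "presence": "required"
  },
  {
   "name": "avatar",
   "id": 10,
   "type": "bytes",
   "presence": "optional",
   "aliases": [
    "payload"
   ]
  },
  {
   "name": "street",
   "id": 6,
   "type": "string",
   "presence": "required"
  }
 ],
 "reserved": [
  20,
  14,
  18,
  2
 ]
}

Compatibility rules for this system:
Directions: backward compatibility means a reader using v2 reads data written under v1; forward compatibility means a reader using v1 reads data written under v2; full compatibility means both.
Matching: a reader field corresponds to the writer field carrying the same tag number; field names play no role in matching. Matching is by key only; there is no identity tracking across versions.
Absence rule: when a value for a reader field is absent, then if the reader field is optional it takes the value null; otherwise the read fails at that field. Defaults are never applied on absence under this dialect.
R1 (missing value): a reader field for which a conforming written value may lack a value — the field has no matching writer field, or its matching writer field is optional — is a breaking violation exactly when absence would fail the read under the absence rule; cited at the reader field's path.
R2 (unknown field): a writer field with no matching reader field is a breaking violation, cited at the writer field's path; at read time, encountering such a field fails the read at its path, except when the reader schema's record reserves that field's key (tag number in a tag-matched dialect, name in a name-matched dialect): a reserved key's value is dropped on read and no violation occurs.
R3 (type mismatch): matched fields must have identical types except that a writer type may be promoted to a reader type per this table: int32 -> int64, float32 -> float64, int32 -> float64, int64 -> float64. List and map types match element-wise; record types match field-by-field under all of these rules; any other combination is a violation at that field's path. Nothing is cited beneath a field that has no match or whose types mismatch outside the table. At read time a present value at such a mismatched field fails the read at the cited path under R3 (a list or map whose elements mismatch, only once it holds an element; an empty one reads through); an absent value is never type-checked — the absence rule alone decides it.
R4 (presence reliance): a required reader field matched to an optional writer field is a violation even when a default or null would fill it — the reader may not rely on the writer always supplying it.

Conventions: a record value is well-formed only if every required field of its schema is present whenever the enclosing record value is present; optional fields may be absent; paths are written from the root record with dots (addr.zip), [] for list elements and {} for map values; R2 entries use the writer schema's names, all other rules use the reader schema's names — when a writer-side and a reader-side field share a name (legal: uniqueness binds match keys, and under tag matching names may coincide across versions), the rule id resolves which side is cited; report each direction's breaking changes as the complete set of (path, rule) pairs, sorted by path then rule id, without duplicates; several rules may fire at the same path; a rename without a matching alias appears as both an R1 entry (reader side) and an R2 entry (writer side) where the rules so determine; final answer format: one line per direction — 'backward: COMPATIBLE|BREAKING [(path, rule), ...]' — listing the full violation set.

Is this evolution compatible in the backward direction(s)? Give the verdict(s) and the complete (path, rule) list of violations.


backward: COMPATIBLE []

arrows below run writer -> reader for Ticket
backward pass over Ticket, reader schema v2, writer schema v1:
  map<string, bool> -> map<string, bool>, writer optional: tags aligns to tags
  Geo -> Geo, writer required: geo aligns to geo
  float64 -> float64, writer required: score aligns to score
  bytes -> bytes, writer optional: avatar aligns to payload
  string -> string, writer required: street aligns to street
  int32 -> int32, writer required: geo.zip aligns to geo.zip
  string -> string, writer required: geo.country aligns to geo.country
  int32 -> int64, writer optional: geo.seq aligns to geo.seq
  => backward: COMPATIBLE
the other Ticket changes do not affect what is asked:
  renamed field payload to avatar in record Ticket (alias payload declared on the renamed field) -> inert for the asked Ticket verdict: nothing fires
  field seq in record Geo: type int32 changed to int64 -> affects forward compatibility only, which is not asked
  field geo in record Ticket: required changed to optional -> affects forward compatibility only, which is not asked


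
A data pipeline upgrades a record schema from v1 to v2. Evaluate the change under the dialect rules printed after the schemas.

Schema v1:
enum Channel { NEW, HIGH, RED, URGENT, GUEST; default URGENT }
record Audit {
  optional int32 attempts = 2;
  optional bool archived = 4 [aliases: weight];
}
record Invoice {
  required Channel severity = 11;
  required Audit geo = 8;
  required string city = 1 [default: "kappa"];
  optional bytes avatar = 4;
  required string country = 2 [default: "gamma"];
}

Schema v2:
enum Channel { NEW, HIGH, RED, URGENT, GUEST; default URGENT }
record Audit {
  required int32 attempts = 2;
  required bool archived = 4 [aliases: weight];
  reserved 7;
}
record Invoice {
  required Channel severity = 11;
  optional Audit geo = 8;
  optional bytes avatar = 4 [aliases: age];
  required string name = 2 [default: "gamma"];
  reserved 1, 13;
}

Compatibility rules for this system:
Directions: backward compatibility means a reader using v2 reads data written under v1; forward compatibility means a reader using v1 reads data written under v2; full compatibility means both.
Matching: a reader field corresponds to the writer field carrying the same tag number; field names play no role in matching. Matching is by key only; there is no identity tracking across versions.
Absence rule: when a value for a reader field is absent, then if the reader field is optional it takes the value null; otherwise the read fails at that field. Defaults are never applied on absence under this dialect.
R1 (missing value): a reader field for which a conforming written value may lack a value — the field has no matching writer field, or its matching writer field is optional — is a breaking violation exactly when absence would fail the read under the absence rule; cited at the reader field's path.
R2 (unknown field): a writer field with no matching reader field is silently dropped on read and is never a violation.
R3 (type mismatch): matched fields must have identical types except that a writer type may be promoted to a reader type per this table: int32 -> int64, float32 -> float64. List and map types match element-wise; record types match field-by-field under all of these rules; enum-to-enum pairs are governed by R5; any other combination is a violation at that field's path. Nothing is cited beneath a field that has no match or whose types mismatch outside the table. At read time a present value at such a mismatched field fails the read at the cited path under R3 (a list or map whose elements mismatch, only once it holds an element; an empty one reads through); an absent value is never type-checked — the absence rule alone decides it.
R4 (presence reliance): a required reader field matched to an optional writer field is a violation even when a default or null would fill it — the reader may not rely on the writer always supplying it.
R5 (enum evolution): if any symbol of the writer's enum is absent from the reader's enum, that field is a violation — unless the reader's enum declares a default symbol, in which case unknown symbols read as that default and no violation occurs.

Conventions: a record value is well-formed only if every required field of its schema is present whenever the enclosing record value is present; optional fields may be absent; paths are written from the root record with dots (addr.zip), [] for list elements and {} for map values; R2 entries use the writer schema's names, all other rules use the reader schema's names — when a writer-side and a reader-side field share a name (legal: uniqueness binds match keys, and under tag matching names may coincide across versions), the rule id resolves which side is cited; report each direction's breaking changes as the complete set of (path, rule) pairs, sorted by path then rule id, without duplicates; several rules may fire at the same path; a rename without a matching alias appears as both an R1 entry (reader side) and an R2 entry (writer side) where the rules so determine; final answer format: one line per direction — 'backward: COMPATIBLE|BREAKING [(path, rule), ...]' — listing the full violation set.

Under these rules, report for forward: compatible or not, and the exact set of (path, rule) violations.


arrows below run writer -> reader for Invoice
forward analysis of Invoice with v1 as reader and v2 as writer:
  severity <- severity (Channel -> Channel, writer required)
  geo <- geo (Audit -> Audit, writer optional)
  city: no writer-side match
  avatar <- avatar (bytes -> bytes, writer optional)
  country <- name (string -> string, writer required)
  geo.attempts <- geo.attempts (int32 -> int32, writer required)
  geo.archived <- geo.archived (bool -> bool, writer required)
  rule R1 violated at city
  rule R1 violated at geo
  rule R4 violated at geo
  forward on Invoice therefore BREAKING (3)
checking off the Invoice differences that do not matter here:
  field attempts in record Audit: optional changed to required -> its effect on Invoice is confined to the backward direction, not asked
  field archived in record Audit: optional changed to required -> its effect on Invoice is confined to the backward direction, not asked
  renamed field country to name in record Invoice -> triggers nothing under Invoice's printed rules — same verdict

forward: BREAKING [(city, R1), (geo, R1), (geo, R4)]


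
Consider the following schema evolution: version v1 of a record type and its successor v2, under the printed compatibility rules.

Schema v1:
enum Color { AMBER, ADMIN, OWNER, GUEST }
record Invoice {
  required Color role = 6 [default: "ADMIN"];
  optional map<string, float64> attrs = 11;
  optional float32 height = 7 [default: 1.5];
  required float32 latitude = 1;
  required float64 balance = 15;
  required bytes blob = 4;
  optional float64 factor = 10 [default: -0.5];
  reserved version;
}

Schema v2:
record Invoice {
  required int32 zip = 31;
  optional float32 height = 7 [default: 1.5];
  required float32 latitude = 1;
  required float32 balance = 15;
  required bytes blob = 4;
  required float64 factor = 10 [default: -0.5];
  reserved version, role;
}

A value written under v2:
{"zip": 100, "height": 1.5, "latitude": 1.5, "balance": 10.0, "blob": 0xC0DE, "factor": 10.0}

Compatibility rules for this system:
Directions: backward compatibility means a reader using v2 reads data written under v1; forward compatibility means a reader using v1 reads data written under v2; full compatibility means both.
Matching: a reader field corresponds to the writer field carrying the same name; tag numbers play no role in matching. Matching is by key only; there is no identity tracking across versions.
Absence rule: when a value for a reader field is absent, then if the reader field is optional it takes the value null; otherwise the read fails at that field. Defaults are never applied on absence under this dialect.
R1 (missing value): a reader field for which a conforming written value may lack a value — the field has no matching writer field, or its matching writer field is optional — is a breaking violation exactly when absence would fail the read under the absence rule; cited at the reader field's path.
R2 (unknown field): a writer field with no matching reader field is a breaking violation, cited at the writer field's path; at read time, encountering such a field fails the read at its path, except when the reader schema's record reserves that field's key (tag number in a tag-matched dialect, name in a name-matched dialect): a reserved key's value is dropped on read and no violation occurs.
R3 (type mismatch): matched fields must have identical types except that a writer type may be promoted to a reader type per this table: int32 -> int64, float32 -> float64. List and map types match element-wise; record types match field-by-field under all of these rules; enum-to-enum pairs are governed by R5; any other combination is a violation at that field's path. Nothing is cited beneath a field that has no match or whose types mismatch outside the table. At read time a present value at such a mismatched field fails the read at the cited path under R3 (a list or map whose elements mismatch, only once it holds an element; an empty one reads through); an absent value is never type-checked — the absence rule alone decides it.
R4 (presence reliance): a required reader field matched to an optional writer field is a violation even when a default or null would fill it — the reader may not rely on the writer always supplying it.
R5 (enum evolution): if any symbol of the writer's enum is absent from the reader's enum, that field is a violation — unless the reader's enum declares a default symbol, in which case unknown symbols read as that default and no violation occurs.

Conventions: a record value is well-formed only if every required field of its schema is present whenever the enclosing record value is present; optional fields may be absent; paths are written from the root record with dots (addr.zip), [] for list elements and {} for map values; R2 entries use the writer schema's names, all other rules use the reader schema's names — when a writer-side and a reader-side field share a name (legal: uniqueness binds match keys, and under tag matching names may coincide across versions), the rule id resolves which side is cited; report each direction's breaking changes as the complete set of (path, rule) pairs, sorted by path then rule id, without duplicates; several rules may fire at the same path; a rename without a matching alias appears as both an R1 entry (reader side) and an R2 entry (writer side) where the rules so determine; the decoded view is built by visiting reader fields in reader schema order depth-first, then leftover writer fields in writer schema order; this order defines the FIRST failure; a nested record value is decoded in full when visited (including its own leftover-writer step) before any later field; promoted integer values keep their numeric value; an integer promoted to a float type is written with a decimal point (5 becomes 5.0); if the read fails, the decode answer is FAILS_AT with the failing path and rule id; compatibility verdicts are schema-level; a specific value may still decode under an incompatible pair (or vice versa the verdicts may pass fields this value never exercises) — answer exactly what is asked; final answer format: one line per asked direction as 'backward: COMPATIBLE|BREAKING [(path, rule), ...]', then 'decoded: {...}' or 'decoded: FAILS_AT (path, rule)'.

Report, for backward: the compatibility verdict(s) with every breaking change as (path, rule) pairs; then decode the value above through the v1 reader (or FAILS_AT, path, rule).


arrows below run writer -> reader for Invoice
checking backward for Invoice: reader v2 against writer v1:
  zip: no writer match
  height: paired with writer height (float32 -> float32; writer optional)
  latitude: paired with writer latitude (float32 -> float32; writer required)
  balance: paired with writer balance (float64 -> float32; writer required)
  blob: paired with writer blob (bytes -> bytes; writer required)
  factor: paired with writer factor (float64 -> float64; writer optional)
  leftover writer field: role
  leftover writer field: attrs
  R2 fires at attrs
  R3 fires at balance
  R1 fires at factor
  R4 fires at factor
  R1 fires at zip
  => backward: BREAKING (5)
decode (reader v1):
  read fails at role under R1 (no fill)
  => FAILS_AT (role, R1)

backward: BREAKING [(attrs, R2), (balance, R3), (factor, R1), (factor, R4), (zip, R1)]; decoded: FAILS_AT (role, R1)


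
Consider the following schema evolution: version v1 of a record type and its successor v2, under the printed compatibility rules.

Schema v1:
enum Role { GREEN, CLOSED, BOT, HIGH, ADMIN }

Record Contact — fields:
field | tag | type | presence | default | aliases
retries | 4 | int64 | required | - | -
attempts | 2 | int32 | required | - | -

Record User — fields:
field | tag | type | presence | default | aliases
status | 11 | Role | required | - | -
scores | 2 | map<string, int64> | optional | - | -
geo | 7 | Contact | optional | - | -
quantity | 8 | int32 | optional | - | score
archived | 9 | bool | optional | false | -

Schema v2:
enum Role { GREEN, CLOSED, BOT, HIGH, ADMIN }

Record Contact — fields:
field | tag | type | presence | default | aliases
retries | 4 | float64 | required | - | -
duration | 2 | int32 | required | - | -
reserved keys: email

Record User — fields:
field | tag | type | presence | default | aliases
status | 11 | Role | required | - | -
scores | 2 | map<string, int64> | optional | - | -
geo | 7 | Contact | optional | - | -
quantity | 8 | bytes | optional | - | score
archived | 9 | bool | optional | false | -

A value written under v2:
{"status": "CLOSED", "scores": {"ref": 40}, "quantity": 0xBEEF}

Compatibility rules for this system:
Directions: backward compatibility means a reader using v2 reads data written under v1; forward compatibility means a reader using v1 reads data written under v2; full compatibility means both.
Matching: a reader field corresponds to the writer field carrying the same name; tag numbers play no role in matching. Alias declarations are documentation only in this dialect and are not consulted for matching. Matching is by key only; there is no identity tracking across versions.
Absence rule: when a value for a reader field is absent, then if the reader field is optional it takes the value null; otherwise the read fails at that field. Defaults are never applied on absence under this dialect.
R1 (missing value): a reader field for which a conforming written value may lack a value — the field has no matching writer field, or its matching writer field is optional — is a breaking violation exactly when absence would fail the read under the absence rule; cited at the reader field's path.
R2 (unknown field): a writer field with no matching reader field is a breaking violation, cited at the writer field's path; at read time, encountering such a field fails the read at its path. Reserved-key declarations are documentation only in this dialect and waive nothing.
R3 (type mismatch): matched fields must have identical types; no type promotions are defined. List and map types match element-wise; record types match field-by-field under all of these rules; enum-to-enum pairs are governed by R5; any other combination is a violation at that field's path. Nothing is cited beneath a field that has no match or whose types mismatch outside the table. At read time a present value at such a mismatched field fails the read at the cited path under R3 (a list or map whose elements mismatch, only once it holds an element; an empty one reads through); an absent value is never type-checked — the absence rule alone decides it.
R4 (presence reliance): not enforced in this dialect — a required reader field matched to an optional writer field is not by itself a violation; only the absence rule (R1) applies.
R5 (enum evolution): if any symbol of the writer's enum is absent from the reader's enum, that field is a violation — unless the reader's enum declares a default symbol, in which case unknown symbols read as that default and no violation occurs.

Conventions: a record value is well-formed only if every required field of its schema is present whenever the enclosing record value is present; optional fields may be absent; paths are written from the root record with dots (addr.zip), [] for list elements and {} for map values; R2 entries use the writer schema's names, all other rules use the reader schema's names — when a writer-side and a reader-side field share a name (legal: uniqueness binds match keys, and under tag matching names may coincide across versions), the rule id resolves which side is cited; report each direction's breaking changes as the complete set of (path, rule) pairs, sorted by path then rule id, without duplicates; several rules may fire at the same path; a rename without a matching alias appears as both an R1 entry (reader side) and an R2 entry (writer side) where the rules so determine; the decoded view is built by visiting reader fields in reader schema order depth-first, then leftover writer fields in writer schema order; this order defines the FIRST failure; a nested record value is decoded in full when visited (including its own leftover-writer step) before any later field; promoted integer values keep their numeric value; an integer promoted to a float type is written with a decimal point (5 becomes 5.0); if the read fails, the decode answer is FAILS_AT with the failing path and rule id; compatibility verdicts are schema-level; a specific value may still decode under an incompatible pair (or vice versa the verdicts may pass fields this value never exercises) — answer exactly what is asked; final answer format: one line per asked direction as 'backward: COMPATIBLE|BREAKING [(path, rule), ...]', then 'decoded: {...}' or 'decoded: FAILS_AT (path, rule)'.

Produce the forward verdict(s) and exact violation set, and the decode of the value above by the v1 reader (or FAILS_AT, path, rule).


each type pair in User: writer, then reader
forward pass over User, reader schema v1, writer schema v2:
  Role -> Role, writer required: status aligns to status
  map<string, int64> -> map<string, int64>, writer optional: scores aligns to scores
  Contact -> Contact, writer optional: geo aligns to geo
  bytes -> int32, writer optional: quantity aligns to quantity
  bool -> bool, writer optional: archived aligns to archived
  float64 -> int64, writer required: geo.retries aligns to geo.retries
  geo.attempts: no writer match
  writer field geo.duration has no reader counterpart
  breaking: (geo.attempts, R1)
  breaking: (geo.duration, R2)
  breaking: (geo.retries, R3)
  breaking: (quantity, R3)
  => 4 violation(s): forward is BREAKING for User
decode (reader v1):
  status := "CLOSED"
  scores := {"ref": 40}
  geo := null (absent, optional -> null)
  read fails at quantity under R3
  => FAILS_AT (quantity, R3)

forward: BREAKING [(geo.attempts, R1), (geo.duration, R2), (geo.retries, R3), (quantity, R3)]; decoded: FAILS_AT (quantity, R3)


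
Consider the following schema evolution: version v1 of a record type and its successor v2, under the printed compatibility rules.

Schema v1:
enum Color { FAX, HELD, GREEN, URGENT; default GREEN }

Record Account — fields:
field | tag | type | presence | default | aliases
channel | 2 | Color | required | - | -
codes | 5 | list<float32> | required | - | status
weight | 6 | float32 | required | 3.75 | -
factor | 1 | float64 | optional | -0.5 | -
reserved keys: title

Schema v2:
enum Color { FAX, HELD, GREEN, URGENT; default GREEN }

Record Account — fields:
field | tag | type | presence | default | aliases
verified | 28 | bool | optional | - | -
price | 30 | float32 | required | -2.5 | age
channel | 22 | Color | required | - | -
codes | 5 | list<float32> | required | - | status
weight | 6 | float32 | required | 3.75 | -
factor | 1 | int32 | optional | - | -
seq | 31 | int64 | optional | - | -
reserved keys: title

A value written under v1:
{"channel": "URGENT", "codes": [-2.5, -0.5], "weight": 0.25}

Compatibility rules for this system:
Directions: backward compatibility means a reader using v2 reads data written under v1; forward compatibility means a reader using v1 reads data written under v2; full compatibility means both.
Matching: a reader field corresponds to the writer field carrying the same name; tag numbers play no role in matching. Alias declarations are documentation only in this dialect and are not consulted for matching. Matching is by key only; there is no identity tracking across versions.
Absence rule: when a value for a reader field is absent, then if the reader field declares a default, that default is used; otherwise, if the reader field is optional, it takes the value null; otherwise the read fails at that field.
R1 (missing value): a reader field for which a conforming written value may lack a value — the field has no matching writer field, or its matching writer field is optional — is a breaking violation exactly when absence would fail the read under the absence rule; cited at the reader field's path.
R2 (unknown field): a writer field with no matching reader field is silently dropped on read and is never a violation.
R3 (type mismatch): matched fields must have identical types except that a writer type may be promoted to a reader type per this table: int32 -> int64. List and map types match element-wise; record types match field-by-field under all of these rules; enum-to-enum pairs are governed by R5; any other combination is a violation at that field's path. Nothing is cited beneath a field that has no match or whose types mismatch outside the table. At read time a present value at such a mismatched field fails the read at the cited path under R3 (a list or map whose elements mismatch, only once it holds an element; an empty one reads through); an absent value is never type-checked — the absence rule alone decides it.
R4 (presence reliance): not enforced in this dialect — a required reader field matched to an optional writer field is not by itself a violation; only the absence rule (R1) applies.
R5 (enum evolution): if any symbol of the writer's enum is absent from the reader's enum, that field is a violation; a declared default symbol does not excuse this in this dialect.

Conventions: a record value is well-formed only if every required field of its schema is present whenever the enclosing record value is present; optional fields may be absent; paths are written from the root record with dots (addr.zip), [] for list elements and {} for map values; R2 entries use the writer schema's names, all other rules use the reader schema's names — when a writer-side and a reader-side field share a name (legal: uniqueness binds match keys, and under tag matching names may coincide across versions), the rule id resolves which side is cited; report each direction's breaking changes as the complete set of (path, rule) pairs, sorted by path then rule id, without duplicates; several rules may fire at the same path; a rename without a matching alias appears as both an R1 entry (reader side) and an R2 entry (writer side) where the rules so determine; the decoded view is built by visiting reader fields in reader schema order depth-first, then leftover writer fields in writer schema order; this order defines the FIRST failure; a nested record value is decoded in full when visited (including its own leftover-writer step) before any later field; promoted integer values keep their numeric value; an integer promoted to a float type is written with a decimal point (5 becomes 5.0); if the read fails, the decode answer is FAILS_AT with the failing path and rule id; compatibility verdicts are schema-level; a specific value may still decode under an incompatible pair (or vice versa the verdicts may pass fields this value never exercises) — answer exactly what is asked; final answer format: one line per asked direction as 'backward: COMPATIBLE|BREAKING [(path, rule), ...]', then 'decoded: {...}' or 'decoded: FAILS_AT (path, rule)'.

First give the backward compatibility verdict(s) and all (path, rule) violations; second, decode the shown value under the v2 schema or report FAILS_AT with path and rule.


backward: BREAKING [(factor, R3)]; decoded: {"verified": null, "price": -2.5, "channel": "URGENT", "codes": [-2.5, -0.5], "weight": 0.25, "factor": null, "seq": null}

each type pair in Account: writer, then reader
backward for Account (reader v2, writer v1):
  verified: no writer-side match
  price: no writer-side match
  channel <- channel (Color -> Color, writer required)
  codes <- codes (list<float32> -> list<float32>, writer required)
  weight <- weight (float32 -> float32, writer required)
  factor <- factor (float64 -> int32, writer optional)
  seq: no writer-side match
  rule R3 violated at factor
  => backward: BREAKING (1)
migrating the Account value to v2:
  verified := null (absent, optional -> null)
  price := -2.5 (absent -> default)
  channel := "URGENT"
  codes := [-2.5, -0.5]
  weight := 0.25
  factor := null (absent, optional -> null)
  seq := null (absent, optional -> null)
  => decoded: {"verified": null, "price": -2.5, "channel": "URGENT", "codes": [-2.5, -0.5], "weight": 0.25, "factor": null, "seq": null}
ruling out the remaining Account differences:
  field channel in record Account: tag 2 changed to 22 -> fires no rule on Account, leaving the asked answer as it is
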